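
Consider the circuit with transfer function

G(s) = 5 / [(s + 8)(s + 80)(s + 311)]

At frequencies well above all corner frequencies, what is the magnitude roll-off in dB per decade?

-60 dB/decade

Each pole contributes −20 dB/decade at high frequency; each zero contributes +20 dB/decade.
Net: 0 zero(s) − 3 pole(s) → -60 dB/decade.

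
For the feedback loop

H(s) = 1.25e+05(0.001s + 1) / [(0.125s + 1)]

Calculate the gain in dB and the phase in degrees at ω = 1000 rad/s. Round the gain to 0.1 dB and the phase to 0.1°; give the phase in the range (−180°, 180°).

63.0 dB, -44.5°

At ω = 1000 rad/s:
zero (1 + j1000·0.001) = 1 + j1 → |·| ≈ 1.4142, ∠ ≈ 45.00°
pole (1 + j1000·0.125) = 1 + j125 → |·| ≈ 125, ∠ ≈ 89.54°
|H| = 1.25e+05 · 1.4142 / (125) ≈ 1414.2
Gain = 20 log₁₀(1414.2) ≈ 63.01 dB
∠H = (45.00°) − (89.54°) = -44.54°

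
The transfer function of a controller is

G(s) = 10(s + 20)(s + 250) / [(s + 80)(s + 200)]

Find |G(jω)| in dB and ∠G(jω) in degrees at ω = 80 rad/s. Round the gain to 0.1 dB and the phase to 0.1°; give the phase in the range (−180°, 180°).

At s = jω = j80:
zero (s+20): 20 + j80 → |·| = √(20²+80²) = √6800 ≈ 82.462, ∠ = arctan(80/20) ≈ 75.96°
zero (s+250): 250 + j80 → |·| = √(250²+80²) = √68900 ≈ 262.49, ∠ = arctan(80/250) ≈ 17.74°
pole (s+80): 80 + j80 → |·| = √(80²+80²) = √12800 ≈ 113.14, ∠ = arctan(80/80) ≈ 45.00°
pole (s+200): 200 + j80 → |·| = √(200²+80²) = √46400 ≈ 215.41, ∠ = arctan(80/200) ≈ 21.80°
|G| = 10 · 21645 / 24371 ≈ 8.8815
Gain = 20 log₁₀(8.8815) ≈ 18.97 dB
∠G = 93.70° − 66.80° = 26.90°

19.0 dB, 26.9°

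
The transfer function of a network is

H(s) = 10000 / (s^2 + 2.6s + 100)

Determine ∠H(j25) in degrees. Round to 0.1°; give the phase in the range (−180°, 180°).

-172.9°

At s = jω = j25:
quadratic: (j25)² + 2.6·j25 + 100 = -525 + j65 → |·| ≈ 529.01, ∠ ≈ 172.94°
∠H = 0.00° − 172.94° = -172.94°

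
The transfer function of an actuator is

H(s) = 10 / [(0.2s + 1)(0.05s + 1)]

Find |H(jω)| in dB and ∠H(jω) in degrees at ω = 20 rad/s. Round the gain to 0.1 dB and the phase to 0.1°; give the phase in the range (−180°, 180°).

At ω = 20 rad/s:
pole (1 + j20·0.2) = 1 + j4 → |·| ≈ 4.1231, ∠ ≈ 75.96°
pole (1 + j20·0.05) = 1 + j1 → |·| ≈ 1.4142, ∠ ≈ 45.00°
|H| = 10 · 1 / (4.1231 · 1.4142) ≈ 1.715
Gain = 20 log₁₀(1.715) ≈ 4.69 dB
∠H = (0°) − (75.96° + 45.00°) = -120.96°

4.7 dB, -121.0°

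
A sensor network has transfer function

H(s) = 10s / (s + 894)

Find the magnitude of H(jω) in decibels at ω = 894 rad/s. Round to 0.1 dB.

17.0 dB

At s = jω = j894:
zero at origin: s = j894 → |·| = 894, ∠ = 90.00°
pole (s+894): 894 + j894 → |·| = √(894²+894²) = √1598472 ≈ 1264.3, ∠ = arctan(894/894) ≈ 45.00°
|H| = 10 · 894 / 1264.3 ≈ 7.0711
Gain = 20 log₁₀(7.0711) ≈ 16.99 dB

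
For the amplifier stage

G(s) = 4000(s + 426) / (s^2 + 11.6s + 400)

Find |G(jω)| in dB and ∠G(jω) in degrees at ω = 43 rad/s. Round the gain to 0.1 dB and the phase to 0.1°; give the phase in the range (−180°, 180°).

At s = jω = j43:
zero (s+426): 426 + j43 → |·| = √(426²+43²) = √183325 ≈ 428.16, ∠ = arctan(43/426) ≈ 5.76°
quadratic: (j43)² + 11.6·j43 + 400 = -1449 + j498.8 → |·| ≈ 1532.4, ∠ ≈ 161.00°
|G| = 4000 · 428.16 / 1532.4 ≈ 1117.6
Gain = 20 log₁₀(1117.6) ≈ 60.97 dB
∠G = 5.76° − 161.00° = -155.24°

61.0 dB, -155.2°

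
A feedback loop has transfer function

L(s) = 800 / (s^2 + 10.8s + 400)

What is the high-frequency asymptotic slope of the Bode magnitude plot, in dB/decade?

-40 dB/decade

Each pole contributes −20 dB/decade at high frequency; each zero contributes +20 dB/decade.
Net: 0 zero(s) − 2 pole(s) → -40 dB/decade.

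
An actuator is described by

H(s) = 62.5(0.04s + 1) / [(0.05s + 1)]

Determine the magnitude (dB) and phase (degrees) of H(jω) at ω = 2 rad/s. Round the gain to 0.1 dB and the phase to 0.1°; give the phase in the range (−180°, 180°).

35.9 dB, -1.1°

At ω = 2 rad/s:
zero (1 + j2·0.04) = 1 + j0.08 → |·| ≈ 1.0032, ∠ ≈ 4.57°
pole (1 + j2·0.05) = 1 + j0.1 → |·| ≈ 1.005, ∠ ≈ 5.71°
|H| = 62.5 · 1.0032 / (1.005) ≈ 62.388
Gain = 20 log₁₀(62.388) ≈ 35.90 dB
∠H = (4.57°) − (5.71°) = -1.14°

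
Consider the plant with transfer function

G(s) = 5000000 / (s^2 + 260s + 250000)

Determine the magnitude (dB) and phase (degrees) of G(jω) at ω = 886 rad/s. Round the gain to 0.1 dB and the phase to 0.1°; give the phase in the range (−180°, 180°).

18.7 dB, -156.7°

At s = jω = j886:
quadratic: (j886)² + 260·j886 + 250000 = -534996 + j230360 → |·| ≈ 5.8248e+05, ∠ ≈ 156.70°
|G| = 5000000 / 5.8248e+05 ≈ 8.584
Gain = 20 log₁₀(8.584) ≈ 18.67 dB
∠G = 0.00° − 156.70° = -156.70°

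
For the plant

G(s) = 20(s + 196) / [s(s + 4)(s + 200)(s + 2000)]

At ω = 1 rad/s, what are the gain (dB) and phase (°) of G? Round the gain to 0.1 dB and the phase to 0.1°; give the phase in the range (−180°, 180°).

-52.5 dB, -104.1°

At s = jω = j1:
zero (s+196): 196 + j1 → |·| = √(196²+1²) = √38417 ≈ 196, ∠ = arctan(1/196) ≈ 0.29°
pole (s+4): 4 + j1 → |·| = √(4²+1²) = √17 ≈ 4.1231, ∠ = arctan(1/4) ≈ 14.04°
pole (s+200): 200 + j1 → |·| = √(200²+1²) = √40001 ≈ 200, ∠ = arctan(1/200) ≈ 0.29°
pole (s+2000): 2000 + j1 → |·| = √(2000²+1²) = √4000001 ≈ 2000, ∠ = arctan(1/2000) ≈ 0.03°
pole at origin: |s| = 1, ∠ = 90.00° (in denominator)
|G| = 20 · 196 / 1.6492e+06 ≈ 0.0023769
Gain = 20 log₁₀(0.0023769) ≈ -52.48 dB
∠G = 0.29° − 104.36° = -104.07°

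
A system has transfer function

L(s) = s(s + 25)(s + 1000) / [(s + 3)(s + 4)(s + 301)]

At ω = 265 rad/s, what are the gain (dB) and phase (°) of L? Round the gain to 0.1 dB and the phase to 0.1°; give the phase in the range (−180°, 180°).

At s = jω = j265:
zero (s+25): 25 + j265 → |·| = √(25²+265²) = √70850 ≈ 266.18, ∠ = arctan(265/25) ≈ 84.61°
zero (s+1000): 1000 + j265 → |·| = √(1000²+265²) = √1070225 ≈ 1034.5, ∠ = arctan(265/1000) ≈ 14.84°
zero at origin: s = j265 → |·| = 265, ∠ = 90.00°
pole (s+3): 3 + j265 → |·| = √(3²+265²) = √70234 ≈ 265.02, ∠ = arctan(265/3) ≈ 89.35°
pole (s+4): 4 + j265 → |·| = √(4²+265²) = √70241 ≈ 265.03, ∠ = arctan(265/4) ≈ 89.14°
pole (s+301): 301 + j265 → |·| = √(301²+265²) = √160826 ≈ 401.03, ∠ = arctan(265/301) ≈ 41.36°
|L| = 1 · 7.2971e+07 / 2.8168e+07 ≈ 2.5906
Gain = 20 log₁₀(2.5906) ≈ 8.27 dB
∠L = 189.45° − 219.85° = -30.40°

8.3 dB, -30.4°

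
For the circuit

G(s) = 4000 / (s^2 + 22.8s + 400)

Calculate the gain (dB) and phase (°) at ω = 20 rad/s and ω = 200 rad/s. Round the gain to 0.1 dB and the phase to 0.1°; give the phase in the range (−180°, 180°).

ω = 20: 18.9 dB, -90.0°; ω = 200: -20.0 dB, -173.4°

At s = jω = j20:
quadratic: (j20)² + 22.8·j20 + 400 = 0 + j456 → |·| ≈ 456, ∠ ≈ 90.00°
|G| = 4000 / 456 ≈ 8.7719
Gain = 20 log₁₀(8.7719) ≈ 18.86 dB
∠G = 0.00° − 90.00° = -90.00°

At s = jω = j200:
quadratic: (j200)² + 22.8·j200 + 400 = -39600 + j4560 → |·| ≈ 39862, ∠ ≈ 173.43°
|G| = 4000 / 39862 ≈ 0.10035
Gain = 20 log₁₀(0.10035) ≈ -19.97 dB
∠G = 0.00° − 173.43° = -173.43°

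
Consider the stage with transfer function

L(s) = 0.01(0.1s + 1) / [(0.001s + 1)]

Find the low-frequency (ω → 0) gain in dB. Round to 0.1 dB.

-40.0 dB

L(0) = 0.01 · 1 / 1 = 0.01
20 log₁₀(0.01) ≈ -40.00 dB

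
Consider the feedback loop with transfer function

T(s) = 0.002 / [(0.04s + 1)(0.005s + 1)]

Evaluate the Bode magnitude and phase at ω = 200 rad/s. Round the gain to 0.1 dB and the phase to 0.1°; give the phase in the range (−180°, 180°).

At ω = 200 rad/s:
pole (1 + j200·0.04) = 1 + j8 → |·| ≈ 8.0623, ∠ ≈ 82.87°
pole (1 + j200·0.005) = 1 + j1 → |·| ≈ 1.4142, ∠ ≈ 45.00°
|T| = 0.002 · 1 / (8.0623 · 1.4142) ≈ 0.00017541
Gain = 20 log₁₀(0.00017541) ≈ -75.12 dB
∠T = (0°) − (82.87° + 45.00°) = -127.87°

-75.1 dB, -127.9°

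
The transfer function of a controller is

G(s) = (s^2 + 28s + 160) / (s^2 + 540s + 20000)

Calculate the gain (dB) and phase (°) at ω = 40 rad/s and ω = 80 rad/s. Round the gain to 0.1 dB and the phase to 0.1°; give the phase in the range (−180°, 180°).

Substitute s = j40:
Numerator: (j40)^2 + 28(j40) + 160 = -1440 + j1120
Denominator: (j40)^2 + 540(j40) + 20000 = 18400 + j21600
|N| = √(1440² + 1120²) ≈ 1824.3, ∠N ≈ 142.13°
|D| = √(18400² + 21600²) ≈ 28375, ∠D ≈ 49.57°
|G| = 1824.3 / 28375 ≈ 0.064293
Gain = 20 log₁₀(0.064293) ≈ -23.84 dB
∠G = 142.13° − 49.57° = 92.56°

Substitute s = j80:
Numerator: (j80)^2 + 28(j80) + 160 = -6240 + j2240
Denominator: (j80)^2 + 540(j80) + 20000 = 13600 + j43200
|N| = √(6240² + 2240²) ≈ 6629.9, ∠N ≈ 160.25°
|D| = √(13600² + 43200²) ≈ 45290, ∠D ≈ 72.53°
|G| = 6629.9 / 45290 ≈ 0.14639
Gain = 20 log₁₀(0.14639) ≈ -16.69 dB
∠G = 160.25° − 72.53° = 87.72°

ω = 40: -23.8 dB, 92.6°; ω = 80: -16.7 dB, 87.7°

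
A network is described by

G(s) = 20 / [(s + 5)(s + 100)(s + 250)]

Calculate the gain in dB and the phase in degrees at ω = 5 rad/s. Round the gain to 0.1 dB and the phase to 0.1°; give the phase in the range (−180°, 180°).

At s = jω = j5:
pole (s+5): 5 + j5 → |·| = √(5²+5²) = √50 ≈ 7.0711, ∠ = arctan(5/5) ≈ 45.00°
pole (s+100): 100 + j5 → |·| = √(100²+5²) = √10025 ≈ 100.12, ∠ = arctan(5/100) ≈ 2.86°
pole (s+250): 250 + j5 → |·| = √(250²+5²) = √62525 ≈ 250.05, ∠ = arctan(5/250) ≈ 1.15°
|G| = 20 / 1.7703e+05 ≈ 0.00011298
Gain = 20 log₁₀(0.00011298) ≈ -78.94 dB
∠G = 0.00° − 49.01° = -49.01°

-78.9 dB, -49.0°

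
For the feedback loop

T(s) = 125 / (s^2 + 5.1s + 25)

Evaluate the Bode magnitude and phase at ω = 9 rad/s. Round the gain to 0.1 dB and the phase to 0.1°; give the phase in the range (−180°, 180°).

4.7 dB, -140.7°

At s = jω = j9:
quadratic: (j9)² + 5.1·j9 + 25 = -56 + j45.9 → |·| ≈ 72.407, ∠ ≈ 140.66°
|T| = 125 / 72.407 ≈ 1.7264
Gain = 20 log₁₀(1.7264) ≈ 4.74 dB
∠T = 0.00° − 140.66° = -140.66°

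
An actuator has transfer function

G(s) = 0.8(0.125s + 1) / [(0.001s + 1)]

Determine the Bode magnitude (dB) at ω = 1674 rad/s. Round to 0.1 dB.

At ω = 1674 rad/s:
zero (1 + j1674·0.125) = 1 + j209.25 → |·| ≈ 209.25, ∠ ≈ 89.73°
pole (1 + j1674·0.001) = 1 + j1.674 → |·| ≈ 1.9499, ∠ ≈ 59.15°
|G| = 0.8 · 209.25 / (1.9499) ≈ 85.851
Gain = 20 log₁₀(85.851) ≈ 38.67 dB

38.7 dB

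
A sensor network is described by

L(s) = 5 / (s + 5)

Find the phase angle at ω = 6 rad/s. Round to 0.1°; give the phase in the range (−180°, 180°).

Substitute s = j6:
Numerator: 5 = 5 + j0
Denominator: (j6) + 5 = 5 + j6
|N| = √(5² + 0²) ≈ 5, ∠N ≈ 0.00°
|D| = √(5² + 6²) ≈ 7.8102, ∠D ≈ 50.19°
∠L = 0.00° − 50.19° = -50.19°

-50.2°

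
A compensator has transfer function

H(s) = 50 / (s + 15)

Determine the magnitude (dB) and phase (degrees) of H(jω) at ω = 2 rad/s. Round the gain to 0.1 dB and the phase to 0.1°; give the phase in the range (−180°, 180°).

10.4 dB, -7.6°

At s = jω = j2:
pole (s+15): 15 + j2 → |·| = √(15²+2²) = √229 ≈ 15.133, ∠ = arctan(2/15) ≈ 7.59°
|H| = 50 / 15.133 ≈ 3.304
Gain = 20 log₁₀(3.304) ≈ 10.38 dB
∠H = 0.00° − 7.59° = -7.59°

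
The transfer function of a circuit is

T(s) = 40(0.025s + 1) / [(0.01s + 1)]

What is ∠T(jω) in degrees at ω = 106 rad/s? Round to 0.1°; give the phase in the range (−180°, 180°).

At ω = 106 rad/s:
zero (1 + j106·0.025) = 1 + j2.65 → |·| ≈ 2.8324, ∠ ≈ 69.33°
pole (1 + j106·0.01) = 1 + j1.06 → |·| ≈ 1.4573, ∠ ≈ 46.67°
∠T = (69.33°) − (46.67°) = 22.66°

22.7°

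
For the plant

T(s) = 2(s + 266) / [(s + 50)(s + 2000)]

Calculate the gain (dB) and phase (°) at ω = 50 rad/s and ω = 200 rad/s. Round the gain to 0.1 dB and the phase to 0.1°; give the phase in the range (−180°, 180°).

ω = 50: -48.3 dB, -35.8°; ω = 200: -55.9 dB, -44.7°

At s = jω = j50:
zero (s+266): 266 + j50 → |·| = √(266²+50²) = √73256 ≈ 270.66, ∠ = arctan(50/266) ≈ 10.65°
pole (s+50): 50 + j50 → |·| = √(50²+50²) = √5000 ≈ 70.711, ∠ = arctan(50/50) ≈ 45.00°
pole (s+2000): 2000 + j50 → |·| = √(2000²+50²) = √4002500 ≈ 2000.6, ∠ = arctan(50/2000) ≈ 1.43°
|T| = 2 · 270.66 / 1.4146e+05 ≈ 0.0038267
Gain = 20 log₁₀(0.0038267) ≈ -48.34 dB
∠T = 10.65° − 46.43° = -35.78°

At s = jω = j200:
zero (s+266): 266 + j200 → |·| = √(266²+200²) = √110756 ≈ 332.8, ∠ = arctan(200/266) ≈ 36.94°
pole (s+50): 50 + j200 → |·| = √(50²+200²) = √42500 ≈ 206.16, ∠ = arctan(200/50) ≈ 75.96°
pole (s+2000): 2000 + j200 → |·| = √(2000²+200²) = √4040000 ≈ 2010, ∠ = arctan(200/2000) ≈ 5.71°
|T| = 2 · 332.8 / 4.1438e+05 ≈ 0.0016063
Gain = 20 log₁₀(0.0016063) ≈ -55.88 dB
∠T = 36.94° − 81.67° = -44.73°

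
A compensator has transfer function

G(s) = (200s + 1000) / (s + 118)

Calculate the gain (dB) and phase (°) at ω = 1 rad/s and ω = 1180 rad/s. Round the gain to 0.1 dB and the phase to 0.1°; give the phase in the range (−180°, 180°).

Substitute s = j1:
Numerator: 200(j1) + 1000 = 1000 + j200
Denominator: (j1) + 118 = 118 + j1
|N| = √(1000² + 200²) ≈ 1019.8, ∠N ≈ 11.31°
|D| = √(118² + 1²) ≈ 118, ∠D ≈ 0.49°
|G| = 1019.8 / 118 ≈ 8.6424
Gain = 20 log₁₀(8.6424) ≈ 18.73 dB
∠G = 11.31° − 0.49° = 10.82°

Substitute s = j1180:
Numerator: 200(j1180) + 1000 = 1000 + j236000
Denominator: (j1180) + 118 = 118 + j1180
|N| = √(1000² + 236000²) ≈ 2.36e+05, ∠N ≈ 89.76°
|D| = √(118² + 1180²) ≈ 1185.9, ∠D ≈ 84.29°
|G| = 2.36e+05 / 1185.9 ≈ 199
Gain = 20 log₁₀(199) ≈ 45.98 dB
∠G = 89.76° − 84.29° = 5.47°

ω = 1: 18.7 dB, 10.8°; ω = 1180: 46.0 dB, 5.5°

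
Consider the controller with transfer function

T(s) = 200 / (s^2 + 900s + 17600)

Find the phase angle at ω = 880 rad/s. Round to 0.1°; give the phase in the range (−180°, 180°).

Substitute s = j880:
Numerator: 200 = 200 + j0
Denominator: (j880)^2 + 900(j880) + 17600 = -756800 + j792000
|N| = √(200² + 0²) ≈ 200, ∠N ≈ 0.00°
|D| = √(756800² + 792000²) ≈ 1.0954e+06, ∠D ≈ 133.70°
∠T = 0.00° − 133.70° = -133.70°

-133.7°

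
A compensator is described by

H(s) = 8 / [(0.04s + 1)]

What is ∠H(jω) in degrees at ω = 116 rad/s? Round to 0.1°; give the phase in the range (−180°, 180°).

At ω = 116 rad/s:
pole (1 + j116·0.04) = 1 + j4.64 → |·| ≈ 4.7465, ∠ ≈ 77.84°
∠H = (0°) − (77.84°) = -77.84°

-77.8°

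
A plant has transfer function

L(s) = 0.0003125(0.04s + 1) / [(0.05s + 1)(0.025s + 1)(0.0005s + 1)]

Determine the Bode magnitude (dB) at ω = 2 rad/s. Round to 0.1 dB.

At ω = 2 rad/s:
zero (1 + j2·0.04) = 1 + j0.08 → |·| ≈ 1.0032, ∠ ≈ 4.57°
pole (1 + j2·0.05) = 1 + j0.1 → |·| ≈ 1.005, ∠ ≈ 5.71°
pole (1 + j2·0.025) = 1 + j0.05 → |·| ≈ 1.0012, ∠ ≈ 2.86°
pole (1 + j2·0.0005) = 1 + j0.001 → |·| ≈ 1, ∠ ≈ 0.06°
|L| = 0.0003125 · 1.0032 / (1.005 · 1.0012 · 1) ≈ 0.00031157
Gain = 20 log₁₀(0.00031157) ≈ -70.13 dB

-70.1 dB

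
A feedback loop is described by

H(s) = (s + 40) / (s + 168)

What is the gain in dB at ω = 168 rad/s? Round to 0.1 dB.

At s = jω = j168:
zero (s+40): 40 + j168 → |·| = √(40²+168²) = √29824 ≈ 172.7, ∠ = arctan(168/40) ≈ 76.61°
pole (s+168): 168 + j168 → |·| = √(168²+168²) = √56448 ≈ 237.59, ∠ = arctan(168/168) ≈ 45.00°
|H| = 1 · 172.7 / 237.59 ≈ 0.72688
Gain = 20 log₁₀(0.72688) ≈ -2.77 dB

-2.8 dB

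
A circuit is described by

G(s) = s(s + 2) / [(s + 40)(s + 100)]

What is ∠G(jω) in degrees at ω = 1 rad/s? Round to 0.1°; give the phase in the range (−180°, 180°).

114.6°

At s = jω = j1:
zero (s+2): 2 + j1 → |·| = √(2²+1²) = √5 ≈ 2.2361, ∠ = arctan(1/2) ≈ 26.57°
zero at origin: s = j1 → |·| = 1, ∠ = 90.00°
pole (s+40): 40 + j1 → |·| = √(40²+1²) = √1601 ≈ 40.012, ∠ = arctan(1/40) ≈ 1.43°
pole (s+100): 100 + j1 → |·| = √(100²+1²) = √10001 ≈ 100, ∠ = arctan(1/100) ≈ 0.57°
∠G = 116.57° − 2.00° = 114.57°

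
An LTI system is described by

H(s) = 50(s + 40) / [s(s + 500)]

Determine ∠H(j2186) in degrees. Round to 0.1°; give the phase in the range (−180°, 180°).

At s = jω = j2186:
zero (s+40): 40 + j2186 → |·| = √(40²+2186²) = √4780196 ≈ 2186.4, ∠ = arctan(2186/40) ≈ 88.95°
pole (s+500): 500 + j2186 → |·| = √(500²+2186²) = √5028596 ≈ 2242.5, ∠ = arctan(2186/500) ≈ 77.12°
pole at origin: |s| = 2186, ∠ = 90.00° (in denominator)
∠H = 88.95° − 167.12° = -78.17°

-78.2°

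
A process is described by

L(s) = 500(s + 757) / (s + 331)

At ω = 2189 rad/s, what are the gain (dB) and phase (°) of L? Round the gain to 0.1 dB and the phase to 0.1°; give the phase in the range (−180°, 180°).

At s = jω = j2189:
zero (s+757): 757 + j2189 → |·| = √(757²+2189²) = √5364770 ≈ 2316.2, ∠ = arctan(2189/757) ≈ 70.92°
pole (s+331): 331 + j2189 → |·| = √(331²+2189²) = √4901282 ≈ 2213.9, ∠ = arctan(2189/331) ≈ 81.40°
|L| = 500 · 2316.2 / 2213.9 ≈ 523.1
Gain = 20 log₁₀(523.1) ≈ 54.37 dB
∠L = 70.92° − 81.40° = -10.48°

54.4 dB, -10.5°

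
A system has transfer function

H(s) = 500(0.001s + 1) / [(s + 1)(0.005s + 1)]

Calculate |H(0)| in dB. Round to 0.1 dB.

54.0 dB

H(0) = 500 · 1 / 1 = 500
20 log₁₀(500) ≈ 53.98 dB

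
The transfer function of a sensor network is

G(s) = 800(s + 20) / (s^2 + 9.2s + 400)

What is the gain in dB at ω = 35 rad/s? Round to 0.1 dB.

31.2 dB

At s = jω = j35:
zero (s+20): 20 + j35 → |·| = √(20²+35²) = √1625 ≈ 40.311, ∠ = arctan(35/20) ≈ 60.26°
quadratic: (j35)² + 9.2·j35 + 400 = -825 + j322 → |·| ≈ 885.61, ∠ ≈ 158.68°
|G| = 800 · 40.311 / 885.61 ≈ 36.414
Gain = 20 log₁₀(36.414) ≈ 31.23 dB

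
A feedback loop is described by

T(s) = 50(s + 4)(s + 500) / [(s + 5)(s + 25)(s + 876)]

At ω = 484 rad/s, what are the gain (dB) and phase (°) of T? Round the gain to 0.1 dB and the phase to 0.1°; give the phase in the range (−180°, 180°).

-22.9 dB, -71.8°

At s = jω = j484:
zero (s+4): 4 + j484 → |·| = √(4²+484²) = √234272 ≈ 484.02, ∠ = arctan(484/4) ≈ 89.53°
zero (s+500): 500 + j484 → |·| = √(500²+484²) = √484256 ≈ 695.89, ∠ = arctan(484/500) ≈ 44.07°
pole (s+5): 5 + j484 → |·| = √(5²+484²) = √234281 ≈ 484.03, ∠ = arctan(484/5) ≈ 89.41°
pole (s+25): 25 + j484 → |·| = √(25²+484²) = √234881 ≈ 484.65, ∠ = arctan(484/25) ≈ 87.04°
pole (s+876): 876 + j484 → |·| = √(876²+484²) = √1001632 ≈ 1000.8, ∠ = arctan(484/876) ≈ 28.92°
|T| = 50 · 3.3682e+05 / 2.3477e+08 ≈ 0.071734
Gain = 20 log₁₀(0.071734) ≈ -22.89 dB
∠T = 133.60° − 205.37° = -71.77°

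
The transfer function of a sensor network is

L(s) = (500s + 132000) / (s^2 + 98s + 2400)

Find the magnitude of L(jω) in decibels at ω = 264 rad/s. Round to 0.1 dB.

8.3 dB

Substitute s = j264:
Numerator: 500(j264) + 132000 = 132000 + j132000
Denominator: (j264)^2 + 98(j264) + 2400 = -67296 + j25872
|N| = √(132000² + 132000²) ≈ 1.8668e+05, ∠N ≈ 45.00°
|D| = √(67296² + 25872²) ≈ 72098, ∠D ≈ 158.97°
|L| = 1.8668e+05 / 72098 ≈ 2.5893
Gain = 20 log₁₀(2.5893) ≈ 8.26 dB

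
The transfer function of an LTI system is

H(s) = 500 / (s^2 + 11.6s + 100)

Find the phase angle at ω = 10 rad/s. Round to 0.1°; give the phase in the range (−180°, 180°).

At s = jω = j10:
quadratic: (j10)² + 11.6·j10 + 100 = 0 + j116 → |·| ≈ 116, ∠ ≈ 90.00°
∠H = 0.00° − 90.00° = -90.00°

-90.0°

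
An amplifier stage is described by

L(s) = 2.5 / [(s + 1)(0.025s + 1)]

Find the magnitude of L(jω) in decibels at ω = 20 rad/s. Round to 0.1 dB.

At ω = 20 rad/s:
pole (1 + j20·1) = 1 + j20 → |·| ≈ 20.025, ∠ ≈ 87.14°
pole (1 + j20·0.025) = 1 + j0.5 → |·| ≈ 1.118, ∠ ≈ 26.57°
|L| = 2.5 · 1 / (20.025 · 1.118) ≈ 0.11167
Gain = 20 log₁₀(0.11167) ≈ -19.04 dB

-19.0 dB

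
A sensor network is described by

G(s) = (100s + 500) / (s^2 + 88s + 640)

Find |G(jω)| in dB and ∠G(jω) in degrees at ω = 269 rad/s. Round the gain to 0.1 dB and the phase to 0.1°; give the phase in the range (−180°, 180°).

-9.0 dB, -72.8°

Substitute s = j269:
Numerator: 100(j269) + 500 = 500 + j26900
Denominator: (j269)^2 + 88(j269) + 640 = -71721 + j23672
|N| = √(500² + 26900²) ≈ 26905, ∠N ≈ 88.94°
|D| = √(71721² + 23672²) ≈ 75527, ∠D ≈ 161.73°
|G| = 26905 / 75527 ≈ 0.35623
Gain = 20 log₁₀(0.35623) ≈ -8.97 dB
∠G = 88.94° − 161.73° = -72.79°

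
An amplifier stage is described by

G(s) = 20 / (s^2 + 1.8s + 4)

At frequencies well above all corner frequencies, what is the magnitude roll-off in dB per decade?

-40 dB/decade

Each pole contributes −20 dB/decade at high frequency; each zero contributes +20 dB/decade.
Net: 0 zero(s) − 2 pole(s) → -40 dB/decade.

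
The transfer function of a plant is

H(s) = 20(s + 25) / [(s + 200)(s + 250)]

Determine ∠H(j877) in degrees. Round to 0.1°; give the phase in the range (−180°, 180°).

-62.9°

At s = jω = j877:
zero (s+25): 25 + j877 → |·| = √(25²+877²) = √769754 ≈ 877.36, ∠ = arctan(877/25) ≈ 88.37°
pole (s+200): 200 + j877 → |·| = √(200²+877²) = √809129 ≈ 899.52, ∠ = arctan(877/200) ≈ 77.15°
pole (s+250): 250 + j877 → |·| = √(250²+877²) = √831629 ≈ 911.94, ∠ = arctan(877/250) ≈ 74.09°
∠H = 88.37° − 151.24° = -62.87°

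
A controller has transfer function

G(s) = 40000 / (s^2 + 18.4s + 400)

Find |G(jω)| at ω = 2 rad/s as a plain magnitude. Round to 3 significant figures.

At s = jω = j2:
quadratic: (j2)² + 18.4·j2 + 400 = 396 + j36.8 → |·| ≈ 397.71, ∠ ≈ 5.31°
|G| = 40000 / 397.71 ≈ 100.58

101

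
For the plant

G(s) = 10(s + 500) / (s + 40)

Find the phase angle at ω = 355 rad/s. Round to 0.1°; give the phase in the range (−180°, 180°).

At s = jω = j355:
zero (s+500): 500 + j355 → |·| = √(500²+355²) = √376025 ≈ 613.21, ∠ = arctan(355/500) ≈ 35.37°
pole (s+40): 40 + j355 → |·| = √(40²+355²) = √127625 ≈ 357.25, ∠ = arctan(355/40) ≈ 83.57°
∠G = 35.37° − 83.57° = -48.20°

-48.2°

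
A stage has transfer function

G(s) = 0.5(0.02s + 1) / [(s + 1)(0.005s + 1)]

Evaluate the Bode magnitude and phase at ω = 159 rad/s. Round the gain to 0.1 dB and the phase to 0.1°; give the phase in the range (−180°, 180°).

-41.7 dB, -55.6°

At ω = 159 rad/s:
zero (1 + j159·0.02) = 1 + j3.18 → |·| ≈ 3.3335, ∠ ≈ 72.54°
pole (1 + j159·1) = 1 + j159 → |·| ≈ 159, ∠ ≈ 89.64°
pole (1 + j159·0.005) = 1 + j0.795 → |·| ≈ 1.2775, ∠ ≈ 38.48°
|G| = 0.5 · 3.3335 / (159 · 1.2775) ≈ 0.0082056
Gain = 20 log₁₀(0.0082056) ≈ -41.72 dB
∠G = (72.54°) − (89.64° + 38.48°) = -55.58°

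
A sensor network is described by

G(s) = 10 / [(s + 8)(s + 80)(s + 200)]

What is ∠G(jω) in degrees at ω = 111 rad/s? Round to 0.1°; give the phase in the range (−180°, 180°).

At s = jω = j111:
pole (s+8): 8 + j111 → |·| = √(8²+111²) = √12385 ≈ 111.29, ∠ = arctan(111/8) ≈ 85.88°
pole (s+80): 80 + j111 → |·| = √(80²+111²) = √18721 ≈ 136.82, ∠ = arctan(111/80) ≈ 54.22°
pole (s+200): 200 + j111 → |·| = √(200²+111²) = √52321 ≈ 228.74, ∠ = arctan(111/200) ≈ 29.03°
∠G = 0.00° − 169.13° = -169.13°

-169.1°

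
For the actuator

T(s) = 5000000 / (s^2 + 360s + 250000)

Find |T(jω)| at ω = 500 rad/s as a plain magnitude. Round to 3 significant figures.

At s = jω = j500:
quadratic: (j500)² + 360·j500 + 250000 = 0 + j180000 → |·| ≈ 1.8e+05, ∠ ≈ 90.00°
|T| = 5000000 / 1.8e+05 ≈ 27.778

27.8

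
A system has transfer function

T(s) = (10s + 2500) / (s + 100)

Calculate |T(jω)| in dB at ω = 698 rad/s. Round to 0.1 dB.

Substitute s = j698:
Numerator: 10(j698) + 2500 = 2500 + j6980
Denominator: (j698) + 100 = 100 + j698
|N| = √(2500² + 6980²) ≈ 7414.2, ∠N ≈ 70.29°
|D| = √(100² + 698²) ≈ 705.13, ∠D ≈ 81.85°
|T| = 7414.2 / 705.13 ≈ 10.515
Gain = 20 log₁₀(10.515) ≈ 20.44 dB

20.4 dB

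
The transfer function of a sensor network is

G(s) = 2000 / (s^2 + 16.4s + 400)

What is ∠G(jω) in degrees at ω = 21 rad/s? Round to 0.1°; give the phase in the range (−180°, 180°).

-96.8°

At s = jω = j21:
quadratic: (j21)² + 16.4·j21 + 400 = -41 + j344.4 → |·| ≈ 346.83, ∠ ≈ 96.79°
∠G = 0.00° − 96.79° = -96.79°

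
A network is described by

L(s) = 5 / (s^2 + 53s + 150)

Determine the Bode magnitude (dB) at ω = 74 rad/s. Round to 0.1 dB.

-62.4 dB

Substitute s = j74:
Numerator: 5 = 5 + j0
Denominator: (j74)^2 + 53(j74) + 150 = -5326 + j3922
|N| = √(5² + 0²) ≈ 5, ∠N ≈ 0.00°
|D| = √(5326² + 3922²) ≈ 6614.3, ∠D ≈ 143.63°
|L| = 5 / 6614.3 ≈ 0.00075594
Gain = 20 log₁₀(0.00075594) ≈ -62.43 dB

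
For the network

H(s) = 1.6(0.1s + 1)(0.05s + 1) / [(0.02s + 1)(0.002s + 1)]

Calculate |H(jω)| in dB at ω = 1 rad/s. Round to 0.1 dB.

4.1 dB

At ω = 1 rad/s:
zero (1 + j1·0.1) = 1 + j0.1 → |·| ≈ 1.005, ∠ ≈ 5.71°
zero (1 + j1·0.05) = 1 + j0.05 → |·| ≈ 1.0012, ∠ ≈ 2.86°
pole (1 + j1·0.02) = 1 + j0.02 → |·| ≈ 1.0002, ∠ ≈ 1.15°
pole (1 + j1·0.002) = 1 + j0.002 → |·| ≈ 1, ∠ ≈ 0.11°
|H| = 1.6 · 1.005 · 1.0012 / (1.0002 · 1) ≈ 1.6096
Gain = 20 log₁₀(1.6096) ≈ 4.13 dB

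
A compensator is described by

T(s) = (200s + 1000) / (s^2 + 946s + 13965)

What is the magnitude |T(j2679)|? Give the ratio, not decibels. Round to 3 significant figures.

0.0705

Substitute s = j2679:
Numerator: 200(j2679) + 1000 = 1000 + j535800
Denominator: (j2679)^2 + 946(j2679) + 13965 = -7163076 + j2534334
|N| = √(1000² + 535800²) ≈ 5.358e+05, ∠N ≈ 89.89°
|D| = √(7163076² + 2534334²) ≈ 7.5982e+06, ∠D ≈ 160.52°
|T| = 5.358e+05 / 7.5982e+06 ≈ 0.070517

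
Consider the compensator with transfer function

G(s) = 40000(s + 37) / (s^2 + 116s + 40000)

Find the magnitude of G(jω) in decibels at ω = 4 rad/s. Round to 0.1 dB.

At s = jω = j4:
zero (s+37): 37 + j4 → |·| = √(37²+4²) = √1385 ≈ 37.216, ∠ = arctan(4/37) ≈ 6.17°
quadratic: (j4)² + 116·j4 + 40000 = 39984 + j464 → |·| ≈ 39987, ∠ ≈ 0.66°
|G| = 40000 · 37.216 / 39987 ≈ 37.228
Gain = 20 log₁₀(37.228) ≈ 31.42 dB

31.4 dB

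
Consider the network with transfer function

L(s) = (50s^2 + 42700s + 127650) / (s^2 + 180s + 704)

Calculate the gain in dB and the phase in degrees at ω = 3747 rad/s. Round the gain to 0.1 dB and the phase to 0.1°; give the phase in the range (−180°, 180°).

Substitute s = j3747:
Numerator: 50(j3747)^2 + 42700(j3747) + 127650 = -701872800 + j159996900
Denominator: (j3747)^2 + 180(j3747) + 704 = -14039305 + j674460
|N| = √(701872800² + 159996900²) ≈ 7.1988e+08, ∠N ≈ 167.16°
|D| = √(14039305² + 674460²) ≈ 1.4055e+07, ∠D ≈ 177.25°
|L| = 7.1988e+08 / 1.4055e+07 ≈ 51.219
Gain = 20 log₁₀(51.219) ≈ 34.19 dB
∠L = 167.16° − 177.25° = -10.09°

34.2 dB, -10.1°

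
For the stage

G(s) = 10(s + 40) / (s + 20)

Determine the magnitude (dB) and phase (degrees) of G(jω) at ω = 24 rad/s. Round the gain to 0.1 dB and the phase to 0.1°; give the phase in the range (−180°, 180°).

23.5 dB, -19.2°

At s = jω = j24:
zero (s+40): 40 + j24 → |·| = √(40²+24²) = √2176 ≈ 46.648, ∠ = arctan(24/40) ≈ 30.96°
pole (s+20): 20 + j24 → |·| = √(20²+24²) = √976 ≈ 31.241, ∠ = arctan(24/20) ≈ 50.19°
|G| = 10 · 46.648 / 31.241 ≈ 14.932
Gain = 20 log₁₀(14.932) ≈ 23.48 dB
∠G = 30.96° − 50.19° = -19.23°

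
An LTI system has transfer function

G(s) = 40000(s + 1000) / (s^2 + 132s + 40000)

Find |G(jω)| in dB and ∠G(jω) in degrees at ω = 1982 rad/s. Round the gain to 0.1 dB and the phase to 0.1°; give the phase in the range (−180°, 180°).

At s = jω = j1982:
zero (s+1000): 1000 + j1982 → |·| = √(1000²+1982²) = √4928324 ≈ 2220, ∠ = arctan(1982/1000) ≈ 63.23°
quadratic: (j1982)² + 132·j1982 + 40000 = -3888324 + j261624 → |·| ≈ 3.8971e+06, ∠ ≈ 176.15°
|G| = 40000 · 2220 / 3.8971e+06 ≈ 22.786
Gain = 20 log₁₀(22.786) ≈ 27.15 dB
∠G = 63.23° − 176.15° = -112.92°

27.2 dB, -112.9°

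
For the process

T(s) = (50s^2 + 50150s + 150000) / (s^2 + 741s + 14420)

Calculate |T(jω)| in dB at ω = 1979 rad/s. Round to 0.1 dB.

34.4 dB

Substitute s = j1979:
Numerator: 50(j1979)^2 + 50150(j1979) + 150000 = -195672050 + j99246850
Denominator: (j1979)^2 + 741(j1979) + 14420 = -3902021 + j1466439
|N| = √(195672050² + 99246850²) ≈ 2.194e+08, ∠N ≈ 153.11°
|D| = √(3902021² + 1466439²) ≈ 4.1685e+06, ∠D ≈ 159.40°
|T| = 2.194e+08 / 4.1685e+06 ≈ 52.633
Gain = 20 log₁₀(52.633) ≈ 34.43 dB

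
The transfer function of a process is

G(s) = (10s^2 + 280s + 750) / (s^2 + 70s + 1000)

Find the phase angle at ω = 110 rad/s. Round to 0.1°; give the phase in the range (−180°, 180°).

20.4°

Substitute s = j110:
Numerator: 10(j110)^2 + 280(j110) + 750 = -120250 + j30800
Denominator: (j110)^2 + 70(j110) + 1000 = -11100 + j7700
|N| = √(120250² + 30800²) ≈ 1.2413e+05, ∠N ≈ 165.63°
|D| = √(11100² + 7700²) ≈ 13509, ∠D ≈ 145.25°
∠G = 165.63° − 145.25° = 20.38°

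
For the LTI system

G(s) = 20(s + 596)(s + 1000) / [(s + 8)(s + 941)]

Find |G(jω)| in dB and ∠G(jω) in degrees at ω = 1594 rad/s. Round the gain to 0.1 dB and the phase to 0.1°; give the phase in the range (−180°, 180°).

At s = jω = j1594:
zero (s+596): 596 + j1594 → |·| = √(596²+1594²) = √2896052 ≈ 1701.8, ∠ = arctan(1594/596) ≈ 69.50°
zero (s+1000): 1000 + j1594 → |·| = √(1000²+1594²) = √3540836 ≈ 1881.7, ∠ = arctan(1594/1000) ≈ 57.90°
pole (s+8): 8 + j1594 → |·| = √(8²+1594²) = √2540900 ≈ 1594, ∠ = arctan(1594/8) ≈ 89.71°
pole (s+941): 941 + j1594 → |·| = √(941²+1594²) = √3426317 ≈ 1851, ∠ = arctan(1594/941) ≈ 59.44°
|G| = 20 · 3.2023e+06 / 2.9505e+06 ≈ 21.707
Gain = 20 log₁₀(21.707) ≈ 26.73 dB
∠G = 127.40° − 149.15° = -21.75°

26.7 dB, -21.8°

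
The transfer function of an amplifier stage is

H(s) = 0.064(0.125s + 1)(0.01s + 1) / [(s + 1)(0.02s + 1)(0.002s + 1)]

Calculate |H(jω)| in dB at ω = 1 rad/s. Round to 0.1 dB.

At ω = 1 rad/s:
zero (1 + j1·0.125) = 1 + j0.125 → |·| ≈ 1.0078, ∠ ≈ 7.13°
zero (1 + j1·0.01) = 1 + j0.01 → |·| ≈ 1, ∠ ≈ 0.57°
pole (1 + j1·1) = 1 + j1 → |·| ≈ 1.4142, ∠ ≈ 45.00°
pole (1 + j1·0.02) = 1 + j0.02 → |·| ≈ 1.0002, ∠ ≈ 1.15°
pole (1 + j1·0.002) = 1 + j0.002 → |·| ≈ 1, ∠ ≈ 0.11°
|H| = 0.064 · 1.0078 · 1 / (1.4142 · 1.0002 · 1) ≈ 0.045599
Gain = 20 log₁₀(0.045599) ≈ -26.82 dB

-26.8 dB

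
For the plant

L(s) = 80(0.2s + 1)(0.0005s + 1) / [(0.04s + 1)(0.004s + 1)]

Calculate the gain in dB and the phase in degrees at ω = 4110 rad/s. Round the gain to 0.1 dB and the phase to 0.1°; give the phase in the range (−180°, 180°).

34.9 dB, -22.2°

At ω = 4110 rad/s:
zero (1 + j4110·0.2) = 1 + j822 → |·| ≈ 822, ∠ ≈ 89.93°
zero (1 + j4110·0.0005) = 1 + j2.055 → |·| ≈ 2.2854, ∠ ≈ 64.05°
pole (1 + j4110·0.04) = 1 + j164.4 → |·| ≈ 164.4, ∠ ≈ 89.65°
pole (1 + j4110·0.004) = 1 + j16.44 → |·| ≈ 16.47, ∠ ≈ 86.52°
|L| = 80 · 822 · 2.2854 / (164.4 · 16.47) ≈ 55.505
Gain = 20 log₁₀(55.505) ≈ 34.89 dB
∠L = (89.93° + 64.05°) − (89.65° + 86.52°) = -22.19°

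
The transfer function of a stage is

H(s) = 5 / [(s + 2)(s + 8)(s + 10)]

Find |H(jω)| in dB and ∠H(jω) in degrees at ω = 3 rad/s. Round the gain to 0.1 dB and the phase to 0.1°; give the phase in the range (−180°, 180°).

At s = jω = j3:
pole (s+2): 2 + j3 → |·| = √(2²+3²) = √13 ≈ 3.6056, ∠ = arctan(3/2) ≈ 56.31°
pole (s+8): 8 + j3 → |·| = √(8²+3²) = √73 ≈ 8.544, ∠ = arctan(3/8) ≈ 20.56°
pole (s+10): 10 + j3 → |·| = √(10²+3²) = √109 ≈ 10.44, ∠ = arctan(3/10) ≈ 16.70°
|H| = 5 / 321.62 ≈ 0.015546
Gain = 20 log₁₀(0.015546) ≈ -36.17 dB
∠H = 0.00° − 93.57° = -93.57°

-36.2 dB, -93.6°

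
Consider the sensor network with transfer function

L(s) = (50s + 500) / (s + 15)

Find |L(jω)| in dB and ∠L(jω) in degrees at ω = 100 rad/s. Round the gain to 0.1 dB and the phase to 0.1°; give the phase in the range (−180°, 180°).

Substitute s = j100:
Numerator: 50(j100) + 500 = 500 + j5000
Denominator: (j100) + 15 = 15 + j100
|N| = √(500² + 5000²) ≈ 5024.9, ∠N ≈ 84.29°
|D| = √(15² + 100²) ≈ 101.12, ∠D ≈ 81.47°
|L| = 5024.9 / 101.12 ≈ 49.692
Gain = 20 log₁₀(49.692) ≈ 33.93 dB
∠L = 84.29° − 81.47° = 2.82°

33.9 dB, 2.8°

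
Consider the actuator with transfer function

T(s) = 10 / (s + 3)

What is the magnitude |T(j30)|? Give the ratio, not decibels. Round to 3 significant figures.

0.332

Substitute s = j30:
Numerator: 10 = 10 + j0
Denominator: (j30) + 3 = 3 + j30
|N| = √(10² + 0²) ≈ 10, ∠N ≈ 0.00°
|D| = √(3² + 30²) ≈ 30.15, ∠D ≈ 84.29°
|T| = 10 / 30.15 ≈ 0.33167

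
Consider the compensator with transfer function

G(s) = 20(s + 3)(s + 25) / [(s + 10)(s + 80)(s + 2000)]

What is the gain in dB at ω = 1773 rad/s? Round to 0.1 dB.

At s = jω = j1773:
zero (s+3): 3 + j1773 → |·| = √(3²+1773²) = √3143538 ≈ 1773, ∠ = arctan(1773/3) ≈ 89.90°
zero (s+25): 25 + j1773 → |·| = √(25²+1773²) = √3144154 ≈ 1773.2, ∠ = arctan(1773/25) ≈ 89.19°
pole (s+10): 10 + j1773 → |·| = √(10²+1773²) = √3143629 ≈ 1773, ∠ = arctan(1773/10) ≈ 89.68°
pole (s+80): 80 + j1773 → |·| = √(80²+1773²) = √3149929 ≈ 1774.8, ∠ = arctan(1773/80) ≈ 87.42°
pole (s+2000): 2000 + j1773 → |·| = √(2000²+1773²) = √7143529 ≈ 2672.7, ∠ = arctan(1773/2000) ≈ 41.56°
|G| = 20 · 3.1439e+06 / 8.4102e+09 ≈ 0.0074764
Gain = 20 log₁₀(0.0074764) ≈ -42.53 dB

-42.5 dB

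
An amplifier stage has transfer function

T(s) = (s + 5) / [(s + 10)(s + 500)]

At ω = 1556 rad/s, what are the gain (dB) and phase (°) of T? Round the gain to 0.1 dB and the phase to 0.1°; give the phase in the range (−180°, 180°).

-64.3 dB, -72.0°

At s = jω = j1556:
zero (s+5): 5 + j1556 → |·| = √(5²+1556²) = √2421161 ≈ 1556, ∠ = arctan(1556/5) ≈ 89.82°
pole (s+10): 10 + j1556 → |·| = √(10²+1556²) = √2421236 ≈ 1556, ∠ = arctan(1556/10) ≈ 89.63°
pole (s+500): 500 + j1556 → |·| = √(500²+1556²) = √2671136 ≈ 1634.4, ∠ = arctan(1556/500) ≈ 72.19°
|T| = 1 · 1556 / 2.5431e+06 ≈ 0.00061185
Gain = 20 log₁₀(0.00061185) ≈ -64.27 dB
∠T = 89.82° − 161.82° = -72.00°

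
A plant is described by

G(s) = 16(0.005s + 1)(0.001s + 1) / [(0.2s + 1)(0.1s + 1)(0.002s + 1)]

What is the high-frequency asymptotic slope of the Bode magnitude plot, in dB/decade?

-20 dB/decade

Each pole contributes −20 dB/decade at high frequency; each zero contributes +20 dB/decade.
Net: 2 zero(s) − 3 pole(s) → -20 dB/decade.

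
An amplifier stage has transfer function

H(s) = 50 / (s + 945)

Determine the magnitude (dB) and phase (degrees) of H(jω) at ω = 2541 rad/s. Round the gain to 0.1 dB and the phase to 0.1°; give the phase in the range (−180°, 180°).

-34.7 dB, -69.6°

At s = jω = j2541:
pole (s+945): 945 + j2541 → |·| = √(945²+2541²) = √7349706 ≈ 2711, ∠ = arctan(2541/945) ≈ 69.60°
|H| = 50 / 2711 ≈ 0.018443
Gain = 20 log₁₀(0.018443) ≈ -34.68 dB
∠H = 0.00° − 69.60° = -69.60°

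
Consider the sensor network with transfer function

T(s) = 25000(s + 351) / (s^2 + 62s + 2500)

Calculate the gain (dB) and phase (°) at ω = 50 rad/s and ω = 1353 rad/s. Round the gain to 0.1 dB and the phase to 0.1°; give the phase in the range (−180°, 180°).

At s = jω = j50:
zero (s+351): 351 + j50 → |·| = √(351²+50²) = √125701 ≈ 354.54, ∠ = arctan(50/351) ≈ 8.11°
quadratic: (j50)² + 62·j50 + 2500 = 0 + j3100 → |·| ≈ 3100, ∠ ≈ 90.00°
|T| = 25000 · 354.54 / 3100 ≈ 2859.2
Gain = 20 log₁₀(2859.2) ≈ 69.12 dB
∠T = 8.11° − 90.00° = -81.89°

At s = jω = j1353:
zero (s+351): 351 + j1353 → |·| = √(351²+1353²) = √1953810 ≈ 1397.8, ∠ = arctan(1353/351) ≈ 75.46°
quadratic: (j1353)² + 62·j1353 + 2500 = -1828109 + j83886 → |·| ≈ 1.83e+06, ∠ ≈ 177.37°
|T| = 25000 · 1397.8 / 1.83e+06 ≈ 19.096
Gain = 20 log₁₀(19.096) ≈ 25.62 dB
∠T = 75.46° − 177.37° = -101.91°

ω = 50: 69.1 dB, -81.9°; ω = 1353: 25.6 dB, -101.9°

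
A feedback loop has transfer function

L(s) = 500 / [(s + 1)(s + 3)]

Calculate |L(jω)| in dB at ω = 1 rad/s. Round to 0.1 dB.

At s = jω = j1:
pole (s+1): 1 + j1 → |·| = √(1²+1²) = √2 ≈ 1.4142, ∠ = arctan(1/1) ≈ 45.00°
pole (s+3): 3 + j1 → |·| = √(3²+1²) = √10 ≈ 3.1623, ∠ = arctan(1/3) ≈ 18.43°
|L| = 500 / 4.4721 ≈ 111.8
Gain = 20 log₁₀(111.8) ≈ 40.97 dB

41.0 dB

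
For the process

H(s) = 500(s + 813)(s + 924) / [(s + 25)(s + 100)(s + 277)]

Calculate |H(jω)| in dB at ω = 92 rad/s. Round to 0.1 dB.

At s = jω = j92:
zero (s+813): 813 + j92 → |·| = √(813²+92²) = √669433 ≈ 818.19, ∠ = arctan(92/813) ≈ 6.46°
zero (s+924): 924 + j92 → |·| = √(924²+92²) = √862240 ≈ 928.57, ∠ = arctan(92/924) ≈ 5.69°
pole (s+25): 25 + j92 → |·| = √(25²+92²) = √9089 ≈ 95.336, ∠ = arctan(92/25) ≈ 74.80°
pole (s+100): 100 + j92 → |·| = √(100²+92²) = √18464 ≈ 135.88, ∠ = arctan(92/100) ≈ 42.61°
pole (s+277): 277 + j92 → |·| = √(277²+92²) = √85193 ≈ 291.88, ∠ = arctan(92/277) ≈ 18.37°
|H| = 500 · 7.5975e+05 / 3.7811e+06 ≈ 100.47
Gain = 20 log₁₀(100.47) ≈ 40.04 dB

40.0 dB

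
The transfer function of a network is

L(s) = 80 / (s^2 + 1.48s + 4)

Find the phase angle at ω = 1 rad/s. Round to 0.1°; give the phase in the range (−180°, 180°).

At s = jω = j1:
quadratic: (j1)² + 1.48·j1 + 4 = 3 + j1.48 → |·| ≈ 3.3452, ∠ ≈ 26.26°
∠L = 0.00° − 26.26° = -26.26°

-26.3°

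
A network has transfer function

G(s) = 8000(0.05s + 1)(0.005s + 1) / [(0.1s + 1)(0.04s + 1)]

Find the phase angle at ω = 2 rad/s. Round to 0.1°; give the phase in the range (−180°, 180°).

-9.6°

At ω = 2 rad/s:
zero (1 + j2·0.05) = 1 + j0.1 → |·| ≈ 1.005, ∠ ≈ 5.71°
zero (1 + j2·0.005) = 1 + j0.01 → |·| ≈ 1, ∠ ≈ 0.57°
pole (1 + j2·0.1) = 1 + j0.2 → |·| ≈ 1.0198, ∠ ≈ 11.31°
pole (1 + j2·0.04) = 1 + j0.08 → |·| ≈ 1.0032, ∠ ≈ 4.57°
∠G = (5.71° + 0.57°) − (11.31° + 4.57°) = -9.60°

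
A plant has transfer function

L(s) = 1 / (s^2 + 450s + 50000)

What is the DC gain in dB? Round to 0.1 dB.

L(0) = 1 / 50000 = 2e-05
20 log₁₀(2e-05) ≈ -93.98 dB

-94.0 dB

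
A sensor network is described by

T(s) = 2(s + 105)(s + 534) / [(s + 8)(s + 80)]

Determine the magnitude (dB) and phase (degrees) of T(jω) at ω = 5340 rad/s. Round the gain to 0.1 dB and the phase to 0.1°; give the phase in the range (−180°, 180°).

6.1 dB, -5.9°

At s = jω = j5340:
zero (s+105): 105 + j5340 → |·| = √(105²+5340²) = √28526625 ≈ 5341, ∠ = arctan(5340/105) ≈ 88.87°
zero (s+534): 534 + j5340 → |·| = √(534²+5340²) = √28800756 ≈ 5366.6, ∠ = arctan(5340/534) ≈ 84.29°
pole (s+8): 8 + j5340 → |·| = √(8²+5340²) = √28515664 ≈ 5340, ∠ = arctan(5340/8) ≈ 89.91°
pole (s+80): 80 + j5340 → |·| = √(80²+5340²) = √28522000 ≈ 5340.6, ∠ = arctan(5340/80) ≈ 89.14°
|T| = 2 · 2.8663e+07 / 2.8519e+07 ≈ 2.0101
Gain = 20 log₁₀(2.0101) ≈ 6.06 dB
∠T = 173.16° − 179.05° = -5.89°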